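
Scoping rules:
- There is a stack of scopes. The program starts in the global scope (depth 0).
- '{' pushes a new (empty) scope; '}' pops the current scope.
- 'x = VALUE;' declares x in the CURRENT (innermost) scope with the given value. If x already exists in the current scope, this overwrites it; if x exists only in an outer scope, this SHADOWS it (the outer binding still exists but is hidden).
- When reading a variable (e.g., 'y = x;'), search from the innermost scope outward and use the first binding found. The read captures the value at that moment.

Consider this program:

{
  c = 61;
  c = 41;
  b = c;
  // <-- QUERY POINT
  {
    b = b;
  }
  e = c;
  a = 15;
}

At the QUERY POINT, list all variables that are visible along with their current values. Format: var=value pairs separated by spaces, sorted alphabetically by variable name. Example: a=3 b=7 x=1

Step 1: enter scope (depth=1)
Step 2: declare c=61 at depth 1
Step 3: declare c=41 at depth 1
Step 4: declare b=(read c)=41 at depth 1
Visible at query point: b=41 c=41

Answer: b=41 c=41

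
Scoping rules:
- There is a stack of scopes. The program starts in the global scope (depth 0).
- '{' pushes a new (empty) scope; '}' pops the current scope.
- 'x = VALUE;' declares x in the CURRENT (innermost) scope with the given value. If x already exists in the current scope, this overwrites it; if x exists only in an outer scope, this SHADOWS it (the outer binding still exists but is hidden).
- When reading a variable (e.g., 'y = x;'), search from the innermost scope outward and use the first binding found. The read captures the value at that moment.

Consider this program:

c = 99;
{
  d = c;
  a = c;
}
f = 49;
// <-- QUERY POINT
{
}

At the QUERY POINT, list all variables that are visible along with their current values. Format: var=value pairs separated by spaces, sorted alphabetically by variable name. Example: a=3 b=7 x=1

Step 1: declare c=99 at depth 0
Step 2: enter scope (depth=1)
Step 3: declare d=(read c)=99 at depth 1
Step 4: declare a=(read c)=99 at depth 1
Step 5: exit scope (depth=0)
Step 6: declare f=49 at depth 0
Visible at query point: c=99 f=49

Answer: c=99 f=49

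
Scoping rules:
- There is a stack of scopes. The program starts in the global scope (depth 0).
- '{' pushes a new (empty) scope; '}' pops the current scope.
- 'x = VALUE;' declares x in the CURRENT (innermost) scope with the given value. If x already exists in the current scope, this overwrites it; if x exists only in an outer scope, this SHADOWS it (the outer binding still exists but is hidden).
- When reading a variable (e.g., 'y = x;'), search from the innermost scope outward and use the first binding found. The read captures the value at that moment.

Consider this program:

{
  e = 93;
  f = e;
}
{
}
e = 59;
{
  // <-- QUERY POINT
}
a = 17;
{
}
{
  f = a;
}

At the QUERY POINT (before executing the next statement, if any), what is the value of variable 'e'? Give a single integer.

Step 1: enter scope (depth=1)
Step 2: declare e=93 at depth 1
Step 3: declare f=(read e)=93 at depth 1
Step 4: exit scope (depth=0)
Step 5: enter scope (depth=1)
Step 6: exit scope (depth=0)
Step 7: declare e=59 at depth 0
Step 8: enter scope (depth=1)
Visible at query point: e=59

Answer: 59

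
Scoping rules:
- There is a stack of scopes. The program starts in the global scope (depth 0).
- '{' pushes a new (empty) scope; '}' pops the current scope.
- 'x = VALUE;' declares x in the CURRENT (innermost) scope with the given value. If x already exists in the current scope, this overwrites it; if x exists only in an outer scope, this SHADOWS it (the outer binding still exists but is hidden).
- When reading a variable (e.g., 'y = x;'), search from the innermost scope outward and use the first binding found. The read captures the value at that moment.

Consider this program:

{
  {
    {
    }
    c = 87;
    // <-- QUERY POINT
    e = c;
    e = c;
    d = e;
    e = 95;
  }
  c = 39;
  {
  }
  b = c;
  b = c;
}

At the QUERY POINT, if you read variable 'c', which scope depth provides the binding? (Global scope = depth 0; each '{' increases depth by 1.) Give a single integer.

Step 1: enter scope (depth=1)
Step 2: enter scope (depth=2)
Step 3: enter scope (depth=3)
Step 4: exit scope (depth=2)
Step 5: declare c=87 at depth 2
Visible at query point: c=87

Answer: 2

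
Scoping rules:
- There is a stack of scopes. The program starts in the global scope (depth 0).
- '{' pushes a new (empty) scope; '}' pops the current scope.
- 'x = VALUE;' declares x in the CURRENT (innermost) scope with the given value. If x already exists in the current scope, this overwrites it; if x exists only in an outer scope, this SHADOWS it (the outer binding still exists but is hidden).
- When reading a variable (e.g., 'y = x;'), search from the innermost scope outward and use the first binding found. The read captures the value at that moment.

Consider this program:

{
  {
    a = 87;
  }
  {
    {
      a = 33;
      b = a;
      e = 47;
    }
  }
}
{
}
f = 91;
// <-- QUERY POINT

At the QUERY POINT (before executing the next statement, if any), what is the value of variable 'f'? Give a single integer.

Step 1: enter scope (depth=1)
Step 2: enter scope (depth=2)
Step 3: declare a=87 at depth 2
Step 4: exit scope (depth=1)
Step 5: enter scope (depth=2)
Step 6: enter scope (depth=3)
Step 7: declare a=33 at depth 3
Step 8: declare b=(read a)=33 at depth 3
Step 9: declare e=47 at depth 3
Step 10: exit scope (depth=2)
Step 11: exit scope (depth=1)
Step 12: exit scope (depth=0)
Step 13: enter scope (depth=1)
Step 14: exit scope (depth=0)
Step 15: declare f=91 at depth 0
Visible at query point: f=91

Answer: 91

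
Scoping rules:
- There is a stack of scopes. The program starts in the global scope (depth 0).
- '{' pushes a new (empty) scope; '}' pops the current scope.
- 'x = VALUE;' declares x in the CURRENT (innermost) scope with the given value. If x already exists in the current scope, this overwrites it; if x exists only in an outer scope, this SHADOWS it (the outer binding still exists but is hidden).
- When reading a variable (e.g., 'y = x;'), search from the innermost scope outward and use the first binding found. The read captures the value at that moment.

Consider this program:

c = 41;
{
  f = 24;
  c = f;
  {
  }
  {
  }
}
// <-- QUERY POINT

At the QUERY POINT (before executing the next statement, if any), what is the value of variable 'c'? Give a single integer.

Step 1: declare c=41 at depth 0
Step 2: enter scope (depth=1)
Step 3: declare f=24 at depth 1
Step 4: declare c=(read f)=24 at depth 1
Step 5: enter scope (depth=2)
Step 6: exit scope (depth=1)
Step 7: enter scope (depth=2)
Step 8: exit scope (depth=1)
Step 9: exit scope (depth=0)
Visible at query point: c=41

Answer: 41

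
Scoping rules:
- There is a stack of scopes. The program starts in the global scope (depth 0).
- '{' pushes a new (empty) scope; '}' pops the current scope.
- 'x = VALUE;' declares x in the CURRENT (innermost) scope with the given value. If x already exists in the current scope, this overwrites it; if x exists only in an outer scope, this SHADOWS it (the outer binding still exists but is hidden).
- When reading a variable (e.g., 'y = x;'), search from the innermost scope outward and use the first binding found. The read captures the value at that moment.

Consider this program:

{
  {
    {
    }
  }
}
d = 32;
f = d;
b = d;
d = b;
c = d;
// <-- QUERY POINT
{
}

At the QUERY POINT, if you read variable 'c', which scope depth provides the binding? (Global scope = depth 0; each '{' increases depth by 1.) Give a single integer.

Answer: 0

Derivation:
Step 1: enter scope (depth=1)
Step 2: enter scope (depth=2)
Step 3: enter scope (depth=3)
Step 4: exit scope (depth=2)
Step 5: exit scope (depth=1)
Step 6: exit scope (depth=0)
Step 7: declare d=32 at depth 0
Step 8: declare f=(read d)=32 at depth 0
Step 9: declare b=(read d)=32 at depth 0
Step 10: declare d=(read b)=32 at depth 0
Step 11: declare c=(read d)=32 at depth 0
Visible at query point: b=32 c=32 d=32 f=32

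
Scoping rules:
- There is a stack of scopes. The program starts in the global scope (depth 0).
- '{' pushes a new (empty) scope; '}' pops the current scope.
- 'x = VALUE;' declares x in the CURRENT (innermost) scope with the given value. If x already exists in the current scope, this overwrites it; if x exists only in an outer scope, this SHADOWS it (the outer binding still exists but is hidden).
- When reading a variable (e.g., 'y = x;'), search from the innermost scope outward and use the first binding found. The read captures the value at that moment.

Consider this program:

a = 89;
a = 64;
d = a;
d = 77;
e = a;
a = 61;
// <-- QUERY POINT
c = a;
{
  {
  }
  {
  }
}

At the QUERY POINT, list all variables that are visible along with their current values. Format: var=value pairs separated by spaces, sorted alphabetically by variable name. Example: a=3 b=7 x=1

Answer: a=61 d=77 e=64

Derivation:
Step 1: declare a=89 at depth 0
Step 2: declare a=64 at depth 0
Step 3: declare d=(read a)=64 at depth 0
Step 4: declare d=77 at depth 0
Step 5: declare e=(read a)=64 at depth 0
Step 6: declare a=61 at depth 0
Visible at query point: a=61 d=77 e=64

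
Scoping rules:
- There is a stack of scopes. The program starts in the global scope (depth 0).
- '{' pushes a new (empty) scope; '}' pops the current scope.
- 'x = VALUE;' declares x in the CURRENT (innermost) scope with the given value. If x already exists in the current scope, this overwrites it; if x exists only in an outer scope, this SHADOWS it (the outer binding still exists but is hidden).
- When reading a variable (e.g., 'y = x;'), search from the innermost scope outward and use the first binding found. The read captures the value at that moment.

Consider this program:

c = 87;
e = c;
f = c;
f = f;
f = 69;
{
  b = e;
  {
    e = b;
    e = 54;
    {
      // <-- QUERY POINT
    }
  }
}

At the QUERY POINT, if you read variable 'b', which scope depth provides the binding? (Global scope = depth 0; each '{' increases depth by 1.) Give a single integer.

Step 1: declare c=87 at depth 0
Step 2: declare e=(read c)=87 at depth 0
Step 3: declare f=(read c)=87 at depth 0
Step 4: declare f=(read f)=87 at depth 0
Step 5: declare f=69 at depth 0
Step 6: enter scope (depth=1)
Step 7: declare b=(read e)=87 at depth 1
Step 8: enter scope (depth=2)
Step 9: declare e=(read b)=87 at depth 2
Step 10: declare e=54 at depth 2
Step 11: enter scope (depth=3)
Visible at query point: b=87 c=87 e=54 f=69

Answer: 1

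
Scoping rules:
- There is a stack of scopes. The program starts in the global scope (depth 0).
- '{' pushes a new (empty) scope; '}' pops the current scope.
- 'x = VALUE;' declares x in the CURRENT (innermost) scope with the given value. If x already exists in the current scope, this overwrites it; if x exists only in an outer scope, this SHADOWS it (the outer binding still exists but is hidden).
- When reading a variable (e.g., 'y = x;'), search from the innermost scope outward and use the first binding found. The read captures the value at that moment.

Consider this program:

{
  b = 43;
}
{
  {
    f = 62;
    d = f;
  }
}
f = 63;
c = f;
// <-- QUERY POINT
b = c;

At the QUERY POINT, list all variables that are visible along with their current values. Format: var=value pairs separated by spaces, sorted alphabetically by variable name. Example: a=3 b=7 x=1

Answer: c=63 f=63

Derivation:
Step 1: enter scope (depth=1)
Step 2: declare b=43 at depth 1
Step 3: exit scope (depth=0)
Step 4: enter scope (depth=1)
Step 5: enter scope (depth=2)
Step 6: declare f=62 at depth 2
Step 7: declare d=(read f)=62 at depth 2
Step 8: exit scope (depth=1)
Step 9: exit scope (depth=0)
Step 10: declare f=63 at depth 0
Step 11: declare c=(read f)=63 at depth 0
Visible at query point: c=63 f=63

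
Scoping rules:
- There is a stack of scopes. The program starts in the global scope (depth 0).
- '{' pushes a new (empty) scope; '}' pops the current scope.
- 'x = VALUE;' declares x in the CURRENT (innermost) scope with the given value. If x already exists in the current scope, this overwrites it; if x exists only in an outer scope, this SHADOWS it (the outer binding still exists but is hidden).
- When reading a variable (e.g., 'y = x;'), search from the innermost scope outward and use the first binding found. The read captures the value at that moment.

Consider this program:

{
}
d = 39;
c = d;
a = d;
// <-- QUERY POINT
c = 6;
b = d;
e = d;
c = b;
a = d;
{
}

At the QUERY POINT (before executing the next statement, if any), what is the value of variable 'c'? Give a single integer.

Step 1: enter scope (depth=1)
Step 2: exit scope (depth=0)
Step 3: declare d=39 at depth 0
Step 4: declare c=(read d)=39 at depth 0
Step 5: declare a=(read d)=39 at depth 0
Visible at query point: a=39 c=39 d=39

Answer: 39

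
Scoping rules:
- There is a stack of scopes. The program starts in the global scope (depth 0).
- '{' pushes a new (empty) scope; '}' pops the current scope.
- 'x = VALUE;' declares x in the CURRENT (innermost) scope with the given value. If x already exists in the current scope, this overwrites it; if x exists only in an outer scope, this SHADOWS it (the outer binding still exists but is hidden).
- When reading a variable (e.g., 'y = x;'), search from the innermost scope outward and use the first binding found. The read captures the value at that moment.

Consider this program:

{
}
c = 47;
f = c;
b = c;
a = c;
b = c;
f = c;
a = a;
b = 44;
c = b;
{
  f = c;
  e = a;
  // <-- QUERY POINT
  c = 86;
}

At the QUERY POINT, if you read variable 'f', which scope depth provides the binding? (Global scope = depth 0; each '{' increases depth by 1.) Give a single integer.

Answer: 1

Derivation:
Step 1: enter scope (depth=1)
Step 2: exit scope (depth=0)
Step 3: declare c=47 at depth 0
Step 4: declare f=(read c)=47 at depth 0
Step 5: declare b=(read c)=47 at depth 0
Step 6: declare a=(read c)=47 at depth 0
Step 7: declare b=(read c)=47 at depth 0
Step 8: declare f=(read c)=47 at depth 0
Step 9: declare a=(read a)=47 at depth 0
Step 10: declare b=44 at depth 0
Step 11: declare c=(read b)=44 at depth 0
Step 12: enter scope (depth=1)
Step 13: declare f=(read c)=44 at depth 1
Step 14: declare e=(read a)=47 at depth 1
Visible at query point: a=47 b=44 c=44 e=47 f=44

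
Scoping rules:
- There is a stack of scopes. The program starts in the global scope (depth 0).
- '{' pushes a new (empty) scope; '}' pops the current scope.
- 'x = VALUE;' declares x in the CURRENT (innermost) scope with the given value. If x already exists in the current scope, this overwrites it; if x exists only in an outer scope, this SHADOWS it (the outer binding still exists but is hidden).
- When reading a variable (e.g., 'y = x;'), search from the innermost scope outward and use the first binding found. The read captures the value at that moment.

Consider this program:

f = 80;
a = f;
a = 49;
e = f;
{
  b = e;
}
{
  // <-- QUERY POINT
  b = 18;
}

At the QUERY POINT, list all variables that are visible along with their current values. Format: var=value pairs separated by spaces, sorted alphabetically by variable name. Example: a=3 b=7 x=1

Answer: a=49 e=80 f=80

Derivation:
Step 1: declare f=80 at depth 0
Step 2: declare a=(read f)=80 at depth 0
Step 3: declare a=49 at depth 0
Step 4: declare e=(read f)=80 at depth 0
Step 5: enter scope (depth=1)
Step 6: declare b=(read e)=80 at depth 1
Step 7: exit scope (depth=0)
Step 8: enter scope (depth=1)
Visible at query point: a=49 e=80 f=80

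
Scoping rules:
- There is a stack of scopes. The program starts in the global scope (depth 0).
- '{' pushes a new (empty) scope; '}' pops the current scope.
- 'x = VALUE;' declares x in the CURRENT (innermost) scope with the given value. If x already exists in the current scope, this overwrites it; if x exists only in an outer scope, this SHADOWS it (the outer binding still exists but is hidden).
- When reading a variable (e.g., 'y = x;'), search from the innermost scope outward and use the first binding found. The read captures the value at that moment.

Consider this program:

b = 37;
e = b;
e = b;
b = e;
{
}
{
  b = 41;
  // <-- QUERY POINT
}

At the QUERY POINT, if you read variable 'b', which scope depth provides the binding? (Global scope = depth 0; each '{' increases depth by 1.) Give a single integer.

Answer: 1

Derivation:
Step 1: declare b=37 at depth 0
Step 2: declare e=(read b)=37 at depth 0
Step 3: declare e=(read b)=37 at depth 0
Step 4: declare b=(read e)=37 at depth 0
Step 5: enter scope (depth=1)
Step 6: exit scope (depth=0)
Step 7: enter scope (depth=1)
Step 8: declare b=41 at depth 1
Visible at query point: b=41 e=37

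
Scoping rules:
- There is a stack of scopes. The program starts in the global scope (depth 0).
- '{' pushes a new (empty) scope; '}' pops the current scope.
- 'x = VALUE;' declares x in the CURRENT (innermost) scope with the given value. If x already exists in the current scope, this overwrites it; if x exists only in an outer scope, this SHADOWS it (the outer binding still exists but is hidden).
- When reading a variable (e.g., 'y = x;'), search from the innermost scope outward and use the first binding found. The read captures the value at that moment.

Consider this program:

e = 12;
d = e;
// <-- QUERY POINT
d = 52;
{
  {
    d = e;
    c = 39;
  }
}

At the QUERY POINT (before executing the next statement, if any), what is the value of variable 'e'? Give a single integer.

Step 1: declare e=12 at depth 0
Step 2: declare d=(read e)=12 at depth 0
Visible at query point: d=12 e=12

Answer: 12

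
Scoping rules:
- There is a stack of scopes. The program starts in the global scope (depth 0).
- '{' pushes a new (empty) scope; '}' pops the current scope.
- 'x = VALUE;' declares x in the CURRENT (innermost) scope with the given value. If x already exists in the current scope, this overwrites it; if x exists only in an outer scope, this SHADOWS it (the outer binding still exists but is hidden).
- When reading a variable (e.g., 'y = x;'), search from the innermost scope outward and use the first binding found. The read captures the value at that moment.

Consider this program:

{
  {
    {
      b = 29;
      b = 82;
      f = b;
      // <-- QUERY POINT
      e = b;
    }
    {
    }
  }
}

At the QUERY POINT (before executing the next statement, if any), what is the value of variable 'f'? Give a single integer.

Step 1: enter scope (depth=1)
Step 2: enter scope (depth=2)
Step 3: enter scope (depth=3)
Step 4: declare b=29 at depth 3
Step 5: declare b=82 at depth 3
Step 6: declare f=(read b)=82 at depth 3
Visible at query point: b=82 f=82

Answer: 82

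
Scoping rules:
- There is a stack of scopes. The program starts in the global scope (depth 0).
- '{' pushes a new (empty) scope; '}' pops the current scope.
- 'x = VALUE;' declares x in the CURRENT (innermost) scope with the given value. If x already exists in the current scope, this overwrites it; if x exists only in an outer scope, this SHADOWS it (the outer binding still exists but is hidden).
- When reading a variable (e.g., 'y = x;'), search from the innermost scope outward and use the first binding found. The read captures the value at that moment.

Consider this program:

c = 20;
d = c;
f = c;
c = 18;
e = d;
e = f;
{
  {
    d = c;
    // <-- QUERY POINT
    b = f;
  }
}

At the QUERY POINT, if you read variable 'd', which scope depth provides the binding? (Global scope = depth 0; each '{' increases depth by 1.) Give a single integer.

Answer: 2

Derivation:
Step 1: declare c=20 at depth 0
Step 2: declare d=(read c)=20 at depth 0
Step 3: declare f=(read c)=20 at depth 0
Step 4: declare c=18 at depth 0
Step 5: declare e=(read d)=20 at depth 0
Step 6: declare e=(read f)=20 at depth 0
Step 7: enter scope (depth=1)
Step 8: enter scope (depth=2)
Step 9: declare d=(read c)=18 at depth 2
Visible at query point: c=18 d=18 e=20 f=20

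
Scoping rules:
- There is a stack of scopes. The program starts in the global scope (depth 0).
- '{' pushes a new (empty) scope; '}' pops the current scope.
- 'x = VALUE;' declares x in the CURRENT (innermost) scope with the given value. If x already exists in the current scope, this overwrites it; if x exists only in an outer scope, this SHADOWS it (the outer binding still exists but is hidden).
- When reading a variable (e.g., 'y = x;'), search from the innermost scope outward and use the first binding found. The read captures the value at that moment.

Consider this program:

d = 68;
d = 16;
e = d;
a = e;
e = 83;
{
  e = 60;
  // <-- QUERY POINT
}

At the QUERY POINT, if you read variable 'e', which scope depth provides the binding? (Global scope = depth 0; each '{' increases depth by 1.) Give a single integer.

Answer: 1

Derivation:
Step 1: declare d=68 at depth 0
Step 2: declare d=16 at depth 0
Step 3: declare e=(read d)=16 at depth 0
Step 4: declare a=(read e)=16 at depth 0
Step 5: declare e=83 at depth 0
Step 6: enter scope (depth=1)
Step 7: declare e=60 at depth 1
Visible at query point: a=16 d=16 e=60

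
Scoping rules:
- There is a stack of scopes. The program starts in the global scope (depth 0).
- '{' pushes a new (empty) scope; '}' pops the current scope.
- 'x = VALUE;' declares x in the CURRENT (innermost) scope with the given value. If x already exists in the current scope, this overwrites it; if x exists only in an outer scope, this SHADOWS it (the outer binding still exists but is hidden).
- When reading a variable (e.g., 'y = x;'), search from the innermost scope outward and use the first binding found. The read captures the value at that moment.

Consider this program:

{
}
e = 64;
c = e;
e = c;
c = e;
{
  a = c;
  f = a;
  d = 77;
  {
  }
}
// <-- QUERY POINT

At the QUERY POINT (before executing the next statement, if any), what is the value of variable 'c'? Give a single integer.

Step 1: enter scope (depth=1)
Step 2: exit scope (depth=0)
Step 3: declare e=64 at depth 0
Step 4: declare c=(read e)=64 at depth 0
Step 5: declare e=(read c)=64 at depth 0
Step 6: declare c=(read e)=64 at depth 0
Step 7: enter scope (depth=1)
Step 8: declare a=(read c)=64 at depth 1
Step 9: declare f=(read a)=64 at depth 1
Step 10: declare d=77 at depth 1
Step 11: enter scope (depth=2)
Step 12: exit scope (depth=1)
Step 13: exit scope (depth=0)
Visible at query point: c=64 e=64

Answer: 64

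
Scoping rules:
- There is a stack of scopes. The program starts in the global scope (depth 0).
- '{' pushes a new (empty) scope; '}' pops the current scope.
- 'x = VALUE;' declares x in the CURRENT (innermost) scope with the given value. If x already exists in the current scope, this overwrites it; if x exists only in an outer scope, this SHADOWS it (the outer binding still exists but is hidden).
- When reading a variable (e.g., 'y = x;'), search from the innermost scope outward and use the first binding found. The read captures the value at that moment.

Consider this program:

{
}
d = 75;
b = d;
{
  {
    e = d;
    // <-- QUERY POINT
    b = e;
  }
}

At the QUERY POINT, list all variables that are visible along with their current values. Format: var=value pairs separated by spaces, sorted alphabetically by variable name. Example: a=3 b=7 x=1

Step 1: enter scope (depth=1)
Step 2: exit scope (depth=0)
Step 3: declare d=75 at depth 0
Step 4: declare b=(read d)=75 at depth 0
Step 5: enter scope (depth=1)
Step 6: enter scope (depth=2)
Step 7: declare e=(read d)=75 at depth 2
Visible at query point: b=75 d=75 e=75

Answer: b=75 d=75 e=75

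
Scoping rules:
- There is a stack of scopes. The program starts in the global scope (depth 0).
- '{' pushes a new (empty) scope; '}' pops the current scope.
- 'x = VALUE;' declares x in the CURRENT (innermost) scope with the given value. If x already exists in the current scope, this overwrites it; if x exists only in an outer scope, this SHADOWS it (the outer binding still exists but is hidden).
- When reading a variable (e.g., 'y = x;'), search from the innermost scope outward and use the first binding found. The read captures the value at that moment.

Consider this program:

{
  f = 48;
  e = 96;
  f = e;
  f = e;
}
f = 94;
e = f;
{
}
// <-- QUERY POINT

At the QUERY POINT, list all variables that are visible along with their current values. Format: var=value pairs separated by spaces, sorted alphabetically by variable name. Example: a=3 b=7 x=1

Step 1: enter scope (depth=1)
Step 2: declare f=48 at depth 1
Step 3: declare e=96 at depth 1
Step 4: declare f=(read e)=96 at depth 1
Step 5: declare f=(read e)=96 at depth 1
Step 6: exit scope (depth=0)
Step 7: declare f=94 at depth 0
Step 8: declare e=(read f)=94 at depth 0
Step 9: enter scope (depth=1)
Step 10: exit scope (depth=0)
Visible at query point: e=94 f=94

Answer: e=94 f=94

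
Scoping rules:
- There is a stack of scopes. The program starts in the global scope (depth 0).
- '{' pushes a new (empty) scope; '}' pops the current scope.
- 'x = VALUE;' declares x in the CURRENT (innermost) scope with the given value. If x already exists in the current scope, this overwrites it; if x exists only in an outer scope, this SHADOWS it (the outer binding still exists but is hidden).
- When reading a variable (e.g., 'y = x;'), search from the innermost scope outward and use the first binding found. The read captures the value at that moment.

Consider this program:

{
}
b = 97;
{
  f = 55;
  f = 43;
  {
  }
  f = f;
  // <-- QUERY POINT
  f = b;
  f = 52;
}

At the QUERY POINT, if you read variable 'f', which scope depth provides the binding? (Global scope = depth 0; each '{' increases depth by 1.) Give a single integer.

Answer: 1

Derivation:
Step 1: enter scope (depth=1)
Step 2: exit scope (depth=0)
Step 3: declare b=97 at depth 0
Step 4: enter scope (depth=1)
Step 5: declare f=55 at depth 1
Step 6: declare f=43 at depth 1
Step 7: enter scope (depth=2)
Step 8: exit scope (depth=1)
Step 9: declare f=(read f)=43 at depth 1
Visible at query point: b=97 f=43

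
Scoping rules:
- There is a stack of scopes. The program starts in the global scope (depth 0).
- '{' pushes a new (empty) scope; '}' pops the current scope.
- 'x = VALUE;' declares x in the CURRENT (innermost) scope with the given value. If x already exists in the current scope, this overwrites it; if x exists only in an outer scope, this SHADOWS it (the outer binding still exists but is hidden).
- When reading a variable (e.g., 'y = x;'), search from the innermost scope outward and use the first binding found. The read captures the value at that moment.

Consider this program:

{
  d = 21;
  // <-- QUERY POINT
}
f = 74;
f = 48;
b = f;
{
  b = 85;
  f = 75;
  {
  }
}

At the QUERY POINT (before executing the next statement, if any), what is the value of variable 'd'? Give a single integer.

Step 1: enter scope (depth=1)
Step 2: declare d=21 at depth 1
Visible at query point: d=21

Answer: 21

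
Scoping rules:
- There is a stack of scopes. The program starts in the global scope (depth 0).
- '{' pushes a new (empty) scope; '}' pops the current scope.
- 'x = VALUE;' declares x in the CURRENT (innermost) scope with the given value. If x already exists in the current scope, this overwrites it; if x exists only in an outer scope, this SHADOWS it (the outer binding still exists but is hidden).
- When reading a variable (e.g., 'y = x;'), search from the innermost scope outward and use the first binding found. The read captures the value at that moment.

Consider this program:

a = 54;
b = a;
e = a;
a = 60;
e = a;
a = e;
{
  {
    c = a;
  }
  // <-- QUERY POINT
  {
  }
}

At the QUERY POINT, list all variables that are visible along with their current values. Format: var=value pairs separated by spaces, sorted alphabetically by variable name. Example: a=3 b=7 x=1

Answer: a=60 b=54 e=60

Derivation:
Step 1: declare a=54 at depth 0
Step 2: declare b=(read a)=54 at depth 0
Step 3: declare e=(read a)=54 at depth 0
Step 4: declare a=60 at depth 0
Step 5: declare e=(read a)=60 at depth 0
Step 6: declare a=(read e)=60 at depth 0
Step 7: enter scope (depth=1)
Step 8: enter scope (depth=2)
Step 9: declare c=(read a)=60 at depth 2
Step 10: exit scope (depth=1)
Visible at query point: a=60 b=54 e=60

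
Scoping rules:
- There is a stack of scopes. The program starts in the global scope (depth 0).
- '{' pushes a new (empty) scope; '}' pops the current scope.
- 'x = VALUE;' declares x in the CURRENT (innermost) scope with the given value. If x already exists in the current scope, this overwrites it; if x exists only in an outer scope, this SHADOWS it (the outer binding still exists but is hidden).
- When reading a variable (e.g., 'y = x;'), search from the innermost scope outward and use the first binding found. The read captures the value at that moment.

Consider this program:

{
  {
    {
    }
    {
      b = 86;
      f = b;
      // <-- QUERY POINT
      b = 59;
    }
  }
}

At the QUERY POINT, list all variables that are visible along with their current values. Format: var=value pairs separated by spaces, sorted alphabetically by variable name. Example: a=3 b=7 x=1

Answer: b=86 f=86

Derivation:
Step 1: enter scope (depth=1)
Step 2: enter scope (depth=2)
Step 3: enter scope (depth=3)
Step 4: exit scope (depth=2)
Step 5: enter scope (depth=3)
Step 6: declare b=86 at depth 3
Step 7: declare f=(read b)=86 at depth 3
Visible at query point: b=86 f=86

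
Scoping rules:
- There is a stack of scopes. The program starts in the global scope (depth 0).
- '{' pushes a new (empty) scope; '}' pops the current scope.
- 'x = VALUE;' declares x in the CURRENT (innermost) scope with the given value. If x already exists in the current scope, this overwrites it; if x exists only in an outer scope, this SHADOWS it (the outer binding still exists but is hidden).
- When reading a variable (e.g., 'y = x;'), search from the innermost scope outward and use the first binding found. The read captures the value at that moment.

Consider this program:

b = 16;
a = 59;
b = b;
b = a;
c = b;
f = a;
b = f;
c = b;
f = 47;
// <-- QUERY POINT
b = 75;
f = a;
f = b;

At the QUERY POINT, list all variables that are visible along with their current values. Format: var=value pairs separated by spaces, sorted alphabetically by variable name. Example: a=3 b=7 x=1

Answer: a=59 b=59 c=59 f=47

Derivation:
Step 1: declare b=16 at depth 0
Step 2: declare a=59 at depth 0
Step 3: declare b=(read b)=16 at depth 0
Step 4: declare b=(read a)=59 at depth 0
Step 5: declare c=(read b)=59 at depth 0
Step 6: declare f=(read a)=59 at depth 0
Step 7: declare b=(read f)=59 at depth 0
Step 8: declare c=(read b)=59 at depth 0
Step 9: declare f=47 at depth 0
Visible at query point: a=59 b=59 c=59 f=47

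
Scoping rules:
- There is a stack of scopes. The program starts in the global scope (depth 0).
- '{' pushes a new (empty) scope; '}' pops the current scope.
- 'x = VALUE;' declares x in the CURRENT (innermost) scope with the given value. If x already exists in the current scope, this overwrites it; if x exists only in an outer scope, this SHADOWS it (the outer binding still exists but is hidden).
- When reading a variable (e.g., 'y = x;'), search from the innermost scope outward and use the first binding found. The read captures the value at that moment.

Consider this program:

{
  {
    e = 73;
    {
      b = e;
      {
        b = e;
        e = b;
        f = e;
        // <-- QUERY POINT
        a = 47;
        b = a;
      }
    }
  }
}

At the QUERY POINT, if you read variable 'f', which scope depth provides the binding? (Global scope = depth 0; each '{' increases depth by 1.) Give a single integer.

Answer: 4

Derivation:
Step 1: enter scope (depth=1)
Step 2: enter scope (depth=2)
Step 3: declare e=73 at depth 2
Step 4: enter scope (depth=3)
Step 5: declare b=(read e)=73 at depth 3
Step 6: enter scope (depth=4)
Step 7: declare b=(read e)=73 at depth 4
Step 8: declare e=(read b)=73 at depth 4
Step 9: declare f=(read e)=73 at depth 4
Visible at query point: b=73 e=73 f=73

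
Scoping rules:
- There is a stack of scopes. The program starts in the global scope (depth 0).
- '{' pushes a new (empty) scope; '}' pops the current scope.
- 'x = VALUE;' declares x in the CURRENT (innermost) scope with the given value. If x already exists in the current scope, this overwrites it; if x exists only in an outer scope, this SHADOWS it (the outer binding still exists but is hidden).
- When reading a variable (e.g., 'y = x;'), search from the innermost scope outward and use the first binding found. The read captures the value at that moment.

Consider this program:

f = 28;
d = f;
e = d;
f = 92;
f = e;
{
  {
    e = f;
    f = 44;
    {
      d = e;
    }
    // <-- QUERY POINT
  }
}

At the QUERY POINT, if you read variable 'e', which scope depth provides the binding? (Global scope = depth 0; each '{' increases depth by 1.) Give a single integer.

Answer: 2

Derivation:
Step 1: declare f=28 at depth 0
Step 2: declare d=(read f)=28 at depth 0
Step 3: declare e=(read d)=28 at depth 0
Step 4: declare f=92 at depth 0
Step 5: declare f=(read e)=28 at depth 0
Step 6: enter scope (depth=1)
Step 7: enter scope (depth=2)
Step 8: declare e=(read f)=28 at depth 2
Step 9: declare f=44 at depth 2
Step 10: enter scope (depth=3)
Step 11: declare d=(read e)=28 at depth 3
Step 12: exit scope (depth=2)
Visible at query point: d=28 e=28 f=44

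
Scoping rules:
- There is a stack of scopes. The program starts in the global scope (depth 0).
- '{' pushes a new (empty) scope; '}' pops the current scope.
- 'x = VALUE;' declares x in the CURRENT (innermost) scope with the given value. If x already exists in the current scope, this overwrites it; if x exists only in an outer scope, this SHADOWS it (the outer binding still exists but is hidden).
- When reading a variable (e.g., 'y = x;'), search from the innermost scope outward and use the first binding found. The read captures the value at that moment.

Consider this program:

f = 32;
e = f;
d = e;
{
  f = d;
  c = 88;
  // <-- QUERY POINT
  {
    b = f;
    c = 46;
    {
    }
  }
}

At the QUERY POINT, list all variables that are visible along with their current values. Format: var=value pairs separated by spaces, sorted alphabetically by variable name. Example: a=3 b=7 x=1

Step 1: declare f=32 at depth 0
Step 2: declare e=(read f)=32 at depth 0
Step 3: declare d=(read e)=32 at depth 0
Step 4: enter scope (depth=1)
Step 5: declare f=(read d)=32 at depth 1
Step 6: declare c=88 at depth 1
Visible at query point: c=88 d=32 e=32 f=32

Answer: c=88 d=32 e=32 f=32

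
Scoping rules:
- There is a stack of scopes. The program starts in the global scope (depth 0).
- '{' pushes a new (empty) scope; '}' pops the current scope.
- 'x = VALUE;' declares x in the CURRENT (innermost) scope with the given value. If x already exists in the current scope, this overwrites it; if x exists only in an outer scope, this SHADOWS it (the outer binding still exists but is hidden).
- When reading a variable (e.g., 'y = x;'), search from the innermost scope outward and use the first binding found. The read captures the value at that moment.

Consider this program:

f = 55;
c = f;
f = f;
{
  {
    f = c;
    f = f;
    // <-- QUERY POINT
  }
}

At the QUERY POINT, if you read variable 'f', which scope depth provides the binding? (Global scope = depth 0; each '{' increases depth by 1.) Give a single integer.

Step 1: declare f=55 at depth 0
Step 2: declare c=(read f)=55 at depth 0
Step 3: declare f=(read f)=55 at depth 0
Step 4: enter scope (depth=1)
Step 5: enter scope (depth=2)
Step 6: declare f=(read c)=55 at depth 2
Step 7: declare f=(read f)=55 at depth 2
Visible at query point: c=55 f=55

Answer: 2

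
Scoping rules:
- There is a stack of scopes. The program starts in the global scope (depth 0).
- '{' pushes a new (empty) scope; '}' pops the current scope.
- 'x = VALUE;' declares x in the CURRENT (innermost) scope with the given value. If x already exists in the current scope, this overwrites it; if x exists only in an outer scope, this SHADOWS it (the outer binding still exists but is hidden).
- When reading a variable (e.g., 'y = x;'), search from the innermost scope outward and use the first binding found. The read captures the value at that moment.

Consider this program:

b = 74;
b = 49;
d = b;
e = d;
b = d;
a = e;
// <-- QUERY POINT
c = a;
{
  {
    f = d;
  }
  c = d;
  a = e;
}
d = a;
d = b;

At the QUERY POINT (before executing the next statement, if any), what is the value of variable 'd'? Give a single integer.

Step 1: declare b=74 at depth 0
Step 2: declare b=49 at depth 0
Step 3: declare d=(read b)=49 at depth 0
Step 4: declare e=(read d)=49 at depth 0
Step 5: declare b=(read d)=49 at depth 0
Step 6: declare a=(read e)=49 at depth 0
Visible at query point: a=49 b=49 d=49 e=49

Answer: 49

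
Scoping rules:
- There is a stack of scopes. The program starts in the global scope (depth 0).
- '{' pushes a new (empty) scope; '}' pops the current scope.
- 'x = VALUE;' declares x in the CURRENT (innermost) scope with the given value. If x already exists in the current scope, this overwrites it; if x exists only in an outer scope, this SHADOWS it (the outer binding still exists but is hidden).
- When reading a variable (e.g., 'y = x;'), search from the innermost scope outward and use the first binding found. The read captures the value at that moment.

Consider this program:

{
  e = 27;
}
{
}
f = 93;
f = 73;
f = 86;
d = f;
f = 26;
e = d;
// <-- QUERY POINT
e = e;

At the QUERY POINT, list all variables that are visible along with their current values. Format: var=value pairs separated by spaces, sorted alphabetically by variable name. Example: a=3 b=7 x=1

Answer: d=86 e=86 f=26

Derivation:
Step 1: enter scope (depth=1)
Step 2: declare e=27 at depth 1
Step 3: exit scope (depth=0)
Step 4: enter scope (depth=1)
Step 5: exit scope (depth=0)
Step 6: declare f=93 at depth 0
Step 7: declare f=73 at depth 0
Step 8: declare f=86 at depth 0
Step 9: declare d=(read f)=86 at depth 0
Step 10: declare f=26 at depth 0
Step 11: declare e=(read d)=86 at depth 0
Visible at query point: d=86 e=86 f=26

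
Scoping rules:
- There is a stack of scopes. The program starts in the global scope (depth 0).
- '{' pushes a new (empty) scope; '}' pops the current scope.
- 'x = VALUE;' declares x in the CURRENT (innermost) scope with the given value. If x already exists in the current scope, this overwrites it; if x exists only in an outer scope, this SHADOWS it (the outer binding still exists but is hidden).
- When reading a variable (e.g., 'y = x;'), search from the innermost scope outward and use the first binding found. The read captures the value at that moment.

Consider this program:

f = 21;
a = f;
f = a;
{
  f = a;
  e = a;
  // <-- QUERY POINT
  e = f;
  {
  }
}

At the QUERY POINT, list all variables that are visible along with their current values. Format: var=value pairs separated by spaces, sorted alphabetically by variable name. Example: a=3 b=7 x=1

Step 1: declare f=21 at depth 0
Step 2: declare a=(read f)=21 at depth 0
Step 3: declare f=(read a)=21 at depth 0
Step 4: enter scope (depth=1)
Step 5: declare f=(read a)=21 at depth 1
Step 6: declare e=(read a)=21 at depth 1
Visible at query point: a=21 e=21 f=21

Answer: a=21 e=21 f=21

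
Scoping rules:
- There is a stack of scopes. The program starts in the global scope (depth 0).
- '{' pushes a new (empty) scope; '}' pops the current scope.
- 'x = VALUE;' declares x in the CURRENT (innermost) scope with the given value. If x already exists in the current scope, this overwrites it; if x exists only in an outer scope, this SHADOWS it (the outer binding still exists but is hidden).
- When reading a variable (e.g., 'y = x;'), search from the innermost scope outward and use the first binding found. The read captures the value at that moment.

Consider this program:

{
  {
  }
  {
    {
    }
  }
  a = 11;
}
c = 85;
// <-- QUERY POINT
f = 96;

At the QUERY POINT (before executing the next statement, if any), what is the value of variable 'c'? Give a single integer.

Answer: 85

Derivation:
Step 1: enter scope (depth=1)
Step 2: enter scope (depth=2)
Step 3: exit scope (depth=1)
Step 4: enter scope (depth=2)
Step 5: enter scope (depth=3)
Step 6: exit scope (depth=2)
Step 7: exit scope (depth=1)
Step 8: declare a=11 at depth 1
Step 9: exit scope (depth=0)
Step 10: declare c=85 at depth 0
Visible at query point: c=85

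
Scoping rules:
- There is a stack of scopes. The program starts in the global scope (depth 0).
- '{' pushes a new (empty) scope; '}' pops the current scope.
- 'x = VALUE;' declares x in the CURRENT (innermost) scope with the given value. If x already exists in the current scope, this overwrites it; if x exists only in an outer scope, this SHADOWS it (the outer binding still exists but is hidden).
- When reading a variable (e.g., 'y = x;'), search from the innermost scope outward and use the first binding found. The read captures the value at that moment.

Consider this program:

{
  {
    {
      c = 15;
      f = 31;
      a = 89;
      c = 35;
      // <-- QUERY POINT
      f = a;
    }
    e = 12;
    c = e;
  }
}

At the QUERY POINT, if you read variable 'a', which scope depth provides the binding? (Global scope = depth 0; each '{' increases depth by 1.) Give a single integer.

Answer: 3

Derivation:
Step 1: enter scope (depth=1)
Step 2: enter scope (depth=2)
Step 3: enter scope (depth=3)
Step 4: declare c=15 at depth 3
Step 5: declare f=31 at depth 3
Step 6: declare a=89 at depth 3
Step 7: declare c=35 at depth 3
Visible at query point: a=89 c=35 f=31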